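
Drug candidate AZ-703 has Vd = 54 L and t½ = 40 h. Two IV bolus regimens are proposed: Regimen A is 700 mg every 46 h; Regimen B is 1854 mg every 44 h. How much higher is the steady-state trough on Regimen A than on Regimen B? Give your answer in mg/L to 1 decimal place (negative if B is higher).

-19.4 mg/L

Regimen A: f = (1/2)^(46/40) ≈ 0.4506; Cmin,ss = (700/54)·f/(1−f) ≈ 10.632 mg/L.
Regimen B: f = (1/2)^(44/40) ≈ 0.4665; Cmin,ss = (1854/54)·f/(1−f) ≈ 30.022 mg/L.
Difference ≈ 10.632 − 30.022 ≈ -19.390 mg/L.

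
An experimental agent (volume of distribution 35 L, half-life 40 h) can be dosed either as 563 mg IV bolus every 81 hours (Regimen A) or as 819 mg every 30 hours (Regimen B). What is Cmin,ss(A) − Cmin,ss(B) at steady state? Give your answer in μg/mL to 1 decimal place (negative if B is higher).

-29.1 μg/mL

Regimen A: f = (1/2)^(81/40) ≈ 0.2457; Cmin,ss = (563/35)·f/(1−f) ≈ 5.240 μg/mL.
Regimen B: f = (1/2)^(30/40) ≈ 0.5946; Cmin,ss = (819/35)·f/(1−f) ≈ 34.321 μg/mL.
Difference ≈ 5.240 − 34.321 ≈ -29.081 μg/mL.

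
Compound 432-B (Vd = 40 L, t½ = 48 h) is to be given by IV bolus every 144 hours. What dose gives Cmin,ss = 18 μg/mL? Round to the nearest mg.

5040 mg

τ/t½ = 144/48 ≈ 3, so f = (1/2)^(144/48) ≈ 0.125000.
Cmin,ss = (D/Vd)·f/(1−f), so D = Cmin,ss·Vd·(1−f)/f.
D = 18 × 40 × (1−f)/f ≈ 18 × 40 × 7.00000 ≈ 5040.00 mg.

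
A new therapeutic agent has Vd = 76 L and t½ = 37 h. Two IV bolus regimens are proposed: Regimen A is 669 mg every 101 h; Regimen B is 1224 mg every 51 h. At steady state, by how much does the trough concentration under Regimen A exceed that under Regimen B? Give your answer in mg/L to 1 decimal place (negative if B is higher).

-8.5 mg/L

Regimen A: f = (1/2)^(101/37) ≈ 0.1508; Cmin,ss = (669/76)·f/(1−f) ≈ 1.563 mg/L.
Regimen B: f = (1/2)^(51/37) ≈ 0.3847; Cmin,ss = (1224/76)·f/(1−f) ≈ 10.069 mg/L.
Difference ≈ 1.563 − 10.069 ≈ -8.506 mg/L.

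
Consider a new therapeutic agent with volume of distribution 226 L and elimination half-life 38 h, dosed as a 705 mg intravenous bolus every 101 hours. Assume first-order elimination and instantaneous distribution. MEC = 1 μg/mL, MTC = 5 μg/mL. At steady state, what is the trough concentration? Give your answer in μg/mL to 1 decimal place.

Over one 101-h interval, 101/38 ≈ 2.6579 half-lives elapse, leaving f ≈ 0.1585 of each dose.
Accumulation ratio R = 1/(1 − f) ≈ 1/0.8415 ≈ 1.1884.
Each bolus raises the concentration by D/Vd = 705/226 ≈ 3.119 μg/mL.
Steady-state peak Cmax,ss = C₀·R ≈ 3.119 × 1.1884 ≈ 3.707 μg/mL.
One interval later, Cmin,ss = Cmax,ss·e^(−kτ) ≈ 3.707 × 0.1585 ≈ 0.588 μg/mL.
Trough 0.6 μg/mL vs MEC 1 μg/mL: subtherapeutic.

0.6 μg/mL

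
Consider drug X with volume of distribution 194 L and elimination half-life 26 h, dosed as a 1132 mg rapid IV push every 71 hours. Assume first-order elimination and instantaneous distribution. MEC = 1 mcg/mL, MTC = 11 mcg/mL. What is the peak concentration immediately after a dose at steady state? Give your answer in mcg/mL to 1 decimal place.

τ/t½ = 71/26 ≈ 2.7308, so fraction remaining f = (1/2)^(71/26) ≈ 0.1506.
Accumulation ratio R = 1/(1 − f) ≈ 1/0.8494 ≈ 1.1773.
Single-dose peak C₀ = D/Vd = 1132/194 ≈ 5.835 mcg/mL.
Steady-state peak Cmax,ss = C₀·R ≈ 5.835 × 1.1773 ≈ 6.870 mcg/mL.
Peak 6.9 mcg/mL vs MTC 11 mcg/mL: below toxic threshold.

6.9 mcg/mL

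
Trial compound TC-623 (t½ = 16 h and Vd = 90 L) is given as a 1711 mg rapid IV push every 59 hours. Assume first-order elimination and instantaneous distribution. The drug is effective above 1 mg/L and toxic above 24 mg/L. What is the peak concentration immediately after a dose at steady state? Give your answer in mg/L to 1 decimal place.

Over one 59-h interval, 59/16 ≈ 3.6875 half-lives elapse, leaving f ≈ 0.0776 of each dose.
At steady state, accumulation factor R = 1/(1 − e^(−kτ)) ≈ 1.0841.
Each bolus raises the concentration by D/Vd = 1711/90 ≈ 19.011 mg/L.
Steady-state peak Cmax,ss = C₀·R ≈ 19.011 × 1.0841 ≈ 20.610 mg/L.
Peak 20.6 mg/L vs MTC 24 mg/L: below toxic threshold.

20.6 mg/L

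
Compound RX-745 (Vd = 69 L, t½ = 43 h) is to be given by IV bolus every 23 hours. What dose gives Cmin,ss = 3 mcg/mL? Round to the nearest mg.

93 mg

τ/t½ = 23/43 ≈ 0.53488, so f = (1/2)^(23/43) ≈ 0.690214.
Cmin,ss = (D/Vd)·f/(1−f), so D = Cmin,ss·Vd·(1−f)/f.
D = 3 × 69 × (1−f)/f ≈ 3 × 69 × 0.44883 ≈ 92.91 mg.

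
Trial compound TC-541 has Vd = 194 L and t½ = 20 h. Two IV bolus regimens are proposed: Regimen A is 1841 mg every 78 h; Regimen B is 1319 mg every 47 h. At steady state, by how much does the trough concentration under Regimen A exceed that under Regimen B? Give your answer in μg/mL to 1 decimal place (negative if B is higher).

Regimen A: f = (1/2)^(78/20) ≈ 0.0670; Cmin,ss = (1841/194)·f/(1−f) ≈ 0.681 μg/mL.
Regimen B: f = (1/2)^(47/20) ≈ 0.1961; Cmin,ss = (1319/194)·f/(1−f) ≈ 1.659 μg/mL.
Difference ≈ 0.681 − 1.659 ≈ -0.978 μg/mL.

-1.0 μg/mL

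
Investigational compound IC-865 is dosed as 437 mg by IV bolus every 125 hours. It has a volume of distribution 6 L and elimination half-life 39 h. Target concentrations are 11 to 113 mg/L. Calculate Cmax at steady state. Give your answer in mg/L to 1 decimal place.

Over one 125-h interval, 125/39 ≈ 3.2051 half-lives elapse, leaving f ≈ 0.1084 of each dose.
At steady state, accumulation factor R = 1/(1 − e^(−kτ)) ≈ 1.1216.
Single-dose peak C₀ = D/Vd = 437/6 ≈ 72.833 mg/L.
Steady-state peak Cmax,ss = C₀·R ≈ 72.833 × 1.1216 ≈ 81.689 mg/L.
Peak 81.7 mg/L vs MTC 113 mg/L: below toxic threshold.

81.7 mg/L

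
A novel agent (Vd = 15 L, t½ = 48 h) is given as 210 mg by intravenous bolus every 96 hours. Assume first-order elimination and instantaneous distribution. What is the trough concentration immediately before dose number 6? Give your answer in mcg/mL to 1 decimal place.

4.7 mcg/mL

f = (1/2)^(τ/t½) = (1/2)^(96/48) ≈ 0.2500.
C₀ = D/Vd = 210/15 ≈ 14.000 mcg/mL.
Before the 6th dose, 5 doses have been given. Superposition: Cmin = C₀·(f + f² + … + f^5).
≈ 14.000 × (0.2500 + 0.0625 + 0.0156 + 0.0039 + 0.0010) ≈ 14.000 × 0.3330 ≈ 4.662 mcg/mL.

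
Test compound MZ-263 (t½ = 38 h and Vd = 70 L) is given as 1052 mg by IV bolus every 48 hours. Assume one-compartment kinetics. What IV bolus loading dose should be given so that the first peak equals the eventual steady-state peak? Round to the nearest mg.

1803 mg

f = (1/2)^(48/38) ≈ 0.416631; accumulation ratio R = 1/(1−f) ≈ 1.71418.
Loading dose to hit Cmax,ss on first dose: D_load = D_maint·R ≈ 1052 × 1.71418 ≈ 1803.32 mg.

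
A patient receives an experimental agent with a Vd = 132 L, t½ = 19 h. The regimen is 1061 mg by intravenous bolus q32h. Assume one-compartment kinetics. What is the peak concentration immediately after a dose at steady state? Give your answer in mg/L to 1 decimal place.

11.7 mg/L

Over one 32-h interval, 32/19 ≈ 1.6842 half-lives elapse, leaving f ≈ 0.3112 of each dose.
Accumulation ratio R = 1/(1 − f) ≈ 1/0.6888 ≈ 1.4518.
Single-dose peak C₀ = D/Vd = 1061/132 ≈ 8.038 mg/L.
Steady-state peak Cmax,ss = C₀·R ≈ 8.038 × 1.4518 ≈ 11.670 mg/L.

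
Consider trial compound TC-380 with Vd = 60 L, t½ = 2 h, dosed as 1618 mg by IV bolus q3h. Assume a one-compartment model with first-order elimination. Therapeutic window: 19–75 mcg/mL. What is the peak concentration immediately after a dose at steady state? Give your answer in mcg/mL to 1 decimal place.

41.7 mcg/mL

Over one 3-h interval, 3/2 ≈ 1.5 half-lives elapse, leaving f ≈ 0.3536 of each dose.
At steady state, accumulation factor R = 1/(1 − e^(−kτ)) ≈ 1.5470.
Single-dose peak C₀ = D/Vd = 1618/60 ≈ 26.967 mcg/mL.
Steady-state peak Cmax,ss = C₀·R ≈ 26.967 × 1.5470 ≈ 41.718 mcg/mL.
Peak 41.7 mcg/mL vs MTC 75 mcg/mL: below toxic threshold.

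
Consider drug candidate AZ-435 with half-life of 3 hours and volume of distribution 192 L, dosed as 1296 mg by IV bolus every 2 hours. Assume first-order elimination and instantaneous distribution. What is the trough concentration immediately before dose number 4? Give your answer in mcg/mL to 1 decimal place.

8.6 mcg/mL

f = (1/2)^(τ/t½) = (1/2)^(2/3) ≈ 0.6300.
C₀ = D/Vd = 1296/192 ≈ 6.750 mcg/mL.
Before the 4th dose, 3 doses have been given. Superposition: Cmin = C₀·(f + f² + … + f^3).
≈ 6.750 × (0.6300 + 0.3969 + 0.2500) ≈ 6.750 × 1.2769 ≈ 8.619 mcg/mL.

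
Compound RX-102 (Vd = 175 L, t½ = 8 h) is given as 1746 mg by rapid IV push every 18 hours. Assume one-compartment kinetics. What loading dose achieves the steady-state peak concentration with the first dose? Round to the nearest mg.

2211 mg

f = (1/2)^(18/8) ≈ 0.210224; accumulation ratio R = 1/(1−f) ≈ 1.26618.
Loading dose to hit Cmax,ss on first dose: D_load = D_maint·R ≈ 1746 × 1.26618 ≈ 2210.75 mg.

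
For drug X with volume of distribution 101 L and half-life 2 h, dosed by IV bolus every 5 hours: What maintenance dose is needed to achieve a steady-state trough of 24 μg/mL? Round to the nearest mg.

τ/t½ = 5/2 ≈ 2.5, so f = (1/2)^(5/2) ≈ 0.176777.
Cmin,ss = (D/Vd)·f/(1−f), so D = Cmin,ss·Vd·(1−f)/f.
D = 24 × 101 × (1−f)/f ≈ 24 × 101 × 4.65684 ≈ 11288.18 mg.

11288 mg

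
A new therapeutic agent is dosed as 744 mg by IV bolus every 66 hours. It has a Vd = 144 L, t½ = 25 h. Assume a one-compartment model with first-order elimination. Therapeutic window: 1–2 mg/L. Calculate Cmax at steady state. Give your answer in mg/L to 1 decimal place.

τ/t½ = 66/25 ≈ 2.64, so fraction remaining f = (1/2)^(66/25) ≈ 0.1604.
At steady state, accumulation factor R = 1/(1 − e^(−kτ)) ≈ 1.1910.
Each bolus raises the concentration by D/Vd = 744/144 ≈ 5.167 mg/L.
Cmax,ss = C₀/(1 − f) ≈ 5.167/0.8396 ≈ 6.154 mg/L.
Peak 6.2 mg/L vs MTC 2 mg/L: exceeds toxic threshold.

6.2 mg/L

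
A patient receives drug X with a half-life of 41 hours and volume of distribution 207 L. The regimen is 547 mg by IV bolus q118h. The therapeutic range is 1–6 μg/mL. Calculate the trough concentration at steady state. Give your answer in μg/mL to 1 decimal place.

Over one 118-h interval, 118/41 ≈ 2.878 half-lives elapse, leaving f ≈ 0.1360 of each dose.
At steady state, accumulation factor R = 1/(1 − e^(−kτ)) ≈ 1.1574.
Single-dose peak C₀ = D/Vd = 547/207 ≈ 2.643 μg/mL.
Cmax,ss = C₀/(1 − f) ≈ 2.643/0.8640 ≈ 3.059 μg/mL.
One interval later, Cmin,ss = Cmax,ss·e^(−kτ) ≈ 3.059 × 0.1360 ≈ 0.416 μg/mL.
Trough 0.4 μg/mL vs MEC 1 μg/mL: subtherapeutic.

0.4 μg/mL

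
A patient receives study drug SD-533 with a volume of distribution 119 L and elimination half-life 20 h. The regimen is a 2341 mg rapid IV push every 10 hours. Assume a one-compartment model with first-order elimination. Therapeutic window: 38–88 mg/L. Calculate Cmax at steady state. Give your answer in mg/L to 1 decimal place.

67.2 mg/L

τ/t½ = 10/20 ≈ 0.5, so fraction remaining f = (1/2)^(10/20) ≈ 0.7071.
At steady state, accumulation factor R = 1/(1 − e^(−kτ)) ≈ 3.4141.
Single-dose peak C₀ = D/Vd = 2341/119 ≈ 19.672 mg/L.
Steady-state peak Cmax,ss = C₀·R ≈ 19.672 × 3.4141 ≈ 67.162 mg/L.
Peak 67.2 mg/L vs MTC 88 mg/L: below toxic threshold.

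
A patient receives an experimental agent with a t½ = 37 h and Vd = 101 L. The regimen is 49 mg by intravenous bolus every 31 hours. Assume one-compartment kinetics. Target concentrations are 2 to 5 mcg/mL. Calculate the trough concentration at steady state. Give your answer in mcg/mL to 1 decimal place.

0.6 mcg/mL

k = ln2/t½ = ln2/37 ≈ 0.018734 h⁻¹; fraction remaining f = e^(−kτ) = e^(−0.018734×31) ≈ 0.5595.
Single-dose peak C₀ = D/Vd = 49/101 ≈ 0.485 mcg/mL.
Steady-state trough Cmin,ss = C₀·f/(1−f) ≈ 0.485 × 0.5595/0.4405 ≈ 0.616 mcg/mL.
Trough 0.6 mcg/mL vs MEC 2 mcg/mL: subtherapeutic.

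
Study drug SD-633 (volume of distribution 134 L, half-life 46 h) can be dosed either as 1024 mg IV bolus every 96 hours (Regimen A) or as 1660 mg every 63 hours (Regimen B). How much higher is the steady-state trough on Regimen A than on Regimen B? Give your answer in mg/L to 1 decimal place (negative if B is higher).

Regimen A: f = (1/2)^(96/46) ≈ 0.2354; Cmin,ss = (1024/134)·f/(1−f) ≈ 2.353 mg/L.
Regimen B: f = (1/2)^(63/46) ≈ 0.3870; Cmin,ss = (1660/134)·f/(1−f) ≈ 7.821 mg/L.
Difference ≈ 2.353 − 7.821 ≈ -5.468 mg/L.

-5.5 mg/L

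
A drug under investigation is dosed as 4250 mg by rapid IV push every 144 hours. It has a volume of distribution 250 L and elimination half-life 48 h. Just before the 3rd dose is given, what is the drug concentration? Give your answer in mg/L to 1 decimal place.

f = (1/2)^(τ/t½) = (1/2)^(144/48) ≈ 0.1250.
C₀ = D/Vd = 4250/250 ≈ 17.000 mg/L.
Before the 3rd dose, 2 doses have been given. Superposition: Cmin = C₀·(f + f²).
≈ 17.000 × (0.1250 + 0.0156) ≈ 17.000 × 0.1406 ≈ 2.390 mg/L.

2.4 mg/L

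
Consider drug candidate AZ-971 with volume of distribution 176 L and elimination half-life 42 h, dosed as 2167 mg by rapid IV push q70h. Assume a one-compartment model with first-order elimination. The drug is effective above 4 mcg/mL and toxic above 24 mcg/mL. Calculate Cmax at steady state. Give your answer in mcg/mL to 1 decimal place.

τ/t½ = 70/42 ≈ 1.6667, so fraction remaining f = (1/2)^(70/42) ≈ 0.3150.
Accumulation ratio R = 1/(1 − f) ≈ 1/0.6850 ≈ 1.4599.
Single-dose peak C₀ = D/Vd = 2167/176 ≈ 12.312 mcg/mL.
Steady-state peak Cmax,ss = C₀·R ≈ 12.312 × 1.4599 ≈ 17.974 mcg/mL.
Peak 18.0 mcg/mL vs MTC 24 mcg/mL: below toxic threshold.

18.0 mcg/mL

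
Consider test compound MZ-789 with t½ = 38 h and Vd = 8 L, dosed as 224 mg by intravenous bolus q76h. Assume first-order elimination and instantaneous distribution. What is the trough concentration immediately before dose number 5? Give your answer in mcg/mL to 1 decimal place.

9.3 mcg/mL

f = (1/2)^(τ/t½) = (1/2)^(76/38) ≈ 0.2500.
C₀ = D/Vd = 224/8 ≈ 28.000 mcg/mL.
Before the 5th dose, 4 doses have been given. Superposition: Cmin = C₀·(f + f² + … + f^4).
≈ 28.000 × (0.2500 + 0.0625 + 0.0156 + 0.0039) ≈ 28.000 × 0.3320 ≈ 9.296 mcg/mL.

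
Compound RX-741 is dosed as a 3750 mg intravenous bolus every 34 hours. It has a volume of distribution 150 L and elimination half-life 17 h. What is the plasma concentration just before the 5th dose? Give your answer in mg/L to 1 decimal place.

8.3 mg/L

f = (1/2)^(τ/t½) = (1/2)^(34/17) ≈ 0.2500.
C₀ = D/Vd = 3750/150 ≈ 25.000 mg/L.
Before the 5th dose, 4 doses have been given. Superposition: Cmin = C₀·(f + f² + … + f^4).
≈ 25.000 × (0.2500 + 0.0625 + 0.0156 + 0.0039) ≈ 25.000 × 0.3320 ≈ 8.300 mg/L.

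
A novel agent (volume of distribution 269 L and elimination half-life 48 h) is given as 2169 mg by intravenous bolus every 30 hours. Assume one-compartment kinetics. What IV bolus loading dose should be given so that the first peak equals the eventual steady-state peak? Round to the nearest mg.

f = (1/2)^(30/48) ≈ 0.648420; accumulation ratio R = 1/(1−f) ≈ 2.84430.
Loading dose to hit Cmax,ss on first dose: D_load = D_maint·R ≈ 2169 × 2.84430 ≈ 6169.29 mg.

6169 mg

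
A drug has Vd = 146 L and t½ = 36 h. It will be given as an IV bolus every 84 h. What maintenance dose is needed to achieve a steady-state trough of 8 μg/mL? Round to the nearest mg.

4718 mg

τ/t½ = 84/36 ≈ 2.3333, so f = (1/2)^(84/36) ≈ 0.198425.
Cmin,ss = (D/Vd)·f/(1−f), so D = Cmin,ss·Vd·(1−f)/f.
D = 8 × 146 × (1−f)/f ≈ 8 × 146 × 4.03969 ≈ 4718.36 mg.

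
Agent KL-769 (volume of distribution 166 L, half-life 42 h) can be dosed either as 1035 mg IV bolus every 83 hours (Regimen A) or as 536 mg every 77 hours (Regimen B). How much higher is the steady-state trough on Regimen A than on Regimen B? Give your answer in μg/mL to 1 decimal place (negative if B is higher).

0.9 μg/mL

Regimen A: f = (1/2)^(83/42) ≈ 0.2542; Cmin,ss = (1035/166)·f/(1−f) ≈ 2.125 μg/mL.
Regimen B: f = (1/2)^(77/42) ≈ 0.2806; Cmin,ss = (536/166)·f/(1−f) ≈ 1.259 μg/mL.
Difference ≈ 2.125 − 1.259 ≈ 0.866 μg/mL.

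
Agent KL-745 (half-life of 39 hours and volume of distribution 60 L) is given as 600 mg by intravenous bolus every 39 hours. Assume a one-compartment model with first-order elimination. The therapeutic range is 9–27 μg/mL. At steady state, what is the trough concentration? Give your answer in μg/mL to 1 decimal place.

The dosing interval is 1 half-life, so f = 2^(−1) = 0.5.
Accumulation ratio R = 1/(1 − f) = 1/0.5 = 2/1.
Single-dose peak C₀ = D/Vd = 600/60 = 10 μg/mL.
Steady-state peak Cmax,ss = C₀·R = 10 × 2/1 ≈ 20.000 μg/mL.
Steady-state trough Cmin,ss = Cmax,ss·f ≈ 20.000 × 0.5 ≈ 10.000 μg/mL.
Trough 10.0 μg/mL vs MEC 9 μg/mL: adequate.

10.0 μg/mL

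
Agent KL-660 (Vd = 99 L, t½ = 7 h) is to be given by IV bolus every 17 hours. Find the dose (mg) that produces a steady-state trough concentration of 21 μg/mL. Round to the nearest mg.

τ/t½ = 17/7 ≈ 2.4286, so f = (1/2)^(17/7) ≈ 0.185749.
Cmin,ss = (D/Vd)·f/(1−f), so D = Cmin,ss·Vd·(1−f)/f.
D = 21 × 99 × (1−f)/f ≈ 21 × 99 × 4.38361 ≈ 9113.53 mg.

9114 mg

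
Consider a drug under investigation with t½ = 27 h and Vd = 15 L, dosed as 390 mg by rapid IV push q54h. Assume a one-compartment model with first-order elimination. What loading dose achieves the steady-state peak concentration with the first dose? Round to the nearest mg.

520 mg

f = (1/2)^(54/27) ≈ 0.250000; accumulation ratio R = 1/(1−f) ≈ 1.33333.
Loading dose to hit Cmax,ss on first dose: D_load = D_maint·R ≈ 390 × 1.33333 ≈ 520.00 mg.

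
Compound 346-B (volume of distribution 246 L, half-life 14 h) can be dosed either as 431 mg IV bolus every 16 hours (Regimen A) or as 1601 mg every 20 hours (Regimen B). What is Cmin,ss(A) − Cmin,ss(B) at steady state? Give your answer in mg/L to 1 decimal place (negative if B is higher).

-2.4 mg/L

Regimen A: f = (1/2)^(16/14) ≈ 0.4529; Cmin,ss = (431/246)·f/(1−f) ≈ 1.450 mg/L.
Regimen B: f = (1/2)^(20/14) ≈ 0.3715; Cmin,ss = (1601/246)·f/(1−f) ≈ 3.847 mg/L.
Difference ≈ 1.450 − 3.847 ≈ -2.397 mg/L.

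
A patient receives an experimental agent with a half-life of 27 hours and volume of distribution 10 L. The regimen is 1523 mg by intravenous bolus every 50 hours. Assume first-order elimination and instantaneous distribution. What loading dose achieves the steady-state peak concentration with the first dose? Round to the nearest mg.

2107 mg

f = (1/2)^(50/27) ≈ 0.277037; accumulation ratio R = 1/(1−f) ≈ 1.38320.
Loading dose to hit Cmax,ss on first dose: D_load = D_maint·R ≈ 1523 × 1.38320 ≈ 2106.61 mg.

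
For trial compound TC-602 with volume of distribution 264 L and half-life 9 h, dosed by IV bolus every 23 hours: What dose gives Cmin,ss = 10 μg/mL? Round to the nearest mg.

12880 mg

τ/t½ = 23/9 ≈ 2.5556, so f = (1/2)^(23/9) ≈ 0.170099.
Cmin,ss = (D/Vd)·f/(1−f), so D = Cmin,ss·Vd·(1−f)/f.
D = 10 × 264 × (1−f)/f ≈ 10 × 264 × 4.87893 ≈ 12880.38 mg.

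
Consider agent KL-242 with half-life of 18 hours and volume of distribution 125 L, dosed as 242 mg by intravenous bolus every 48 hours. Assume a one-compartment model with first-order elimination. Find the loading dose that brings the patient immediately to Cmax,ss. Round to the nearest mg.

f = (1/2)^(48/18) ≈ 0.157490; accumulation ratio R = 1/(1−f) ≈ 1.18693.
Loading dose to hit Cmax,ss on first dose: D_load = D_maint·R ≈ 242 × 1.18693 ≈ 287.24 mg.

287 mg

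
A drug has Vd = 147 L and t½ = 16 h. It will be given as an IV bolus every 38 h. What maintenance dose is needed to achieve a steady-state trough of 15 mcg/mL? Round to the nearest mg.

9233 mg

τ/t½ = 38/16 ≈ 2.375, so f = (1/2)^(38/16) ≈ 0.192776.
Cmin,ss = (D/Vd)·f/(1−f), so D = Cmin,ss·Vd·(1−f)/f.
D = 15 × 147 × (1−f)/f ≈ 15 × 147 × 4.18737 ≈ 9233.15 mg.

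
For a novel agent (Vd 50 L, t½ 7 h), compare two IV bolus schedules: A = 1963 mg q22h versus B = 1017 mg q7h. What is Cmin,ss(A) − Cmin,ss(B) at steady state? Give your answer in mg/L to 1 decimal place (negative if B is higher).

Regimen A: f = (1/2)^(22/7) ≈ 0.1132; Cmin,ss = (1963/50)·f/(1−f) ≈ 5.012 mg/L.
Regimen B: f = (1/2)^(7/7) ≈ 0.5000; Cmin,ss = (1017/50)·f/(1−f) ≈ 20.340 mg/L.
Difference ≈ 5.012 − 20.340 ≈ -15.328 mg/L.

-15.3 mg/L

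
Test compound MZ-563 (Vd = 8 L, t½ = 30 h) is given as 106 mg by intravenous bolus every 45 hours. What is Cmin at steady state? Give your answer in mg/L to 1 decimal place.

k = ln2/t½ = ln2/30 ≈ 0.023105 h⁻¹; fraction remaining f = e^(−kτ) = e^(−0.023105×45) ≈ 0.3536.
Accumulation ratio R = 1/(1 − f) ≈ 1/0.6464 ≈ 1.5470.
Each bolus raises the concentration by D/Vd = 106/8 ≈ 13.250 mg/L.
Steady-state peak Cmax,ss = C₀·R ≈ 13.250 × 1.5470 ≈ 20.498 mg/L.
Steady-state trough Cmin,ss = Cmax,ss·f ≈ 20.498 × 0.3536 ≈ 7.248 mg/L.

7.2 mg/L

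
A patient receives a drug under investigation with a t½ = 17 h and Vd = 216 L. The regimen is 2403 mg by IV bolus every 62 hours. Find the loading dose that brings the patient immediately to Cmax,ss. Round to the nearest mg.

f = (1/2)^(62/17) ≈ 0.079823; accumulation ratio R = 1/(1−f) ≈ 1.08675.
Loading dose to hit Cmax,ss on first dose: D_load = D_maint·R ≈ 2403 × 1.08675 ≈ 2611.46 mg.

2611 mg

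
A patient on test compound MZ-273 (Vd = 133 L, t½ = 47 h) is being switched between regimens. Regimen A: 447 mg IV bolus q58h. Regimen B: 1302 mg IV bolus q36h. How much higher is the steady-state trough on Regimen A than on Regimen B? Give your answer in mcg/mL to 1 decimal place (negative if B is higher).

Regimen A: f = (1/2)^(58/47) ≈ 0.4251; Cmin,ss = (447/133)·f/(1−f) ≈ 2.485 mcg/mL.
Regimen B: f = (1/2)^(36/47) ≈ 0.5881; Cmin,ss = (1302/133)·f/(1−f) ≈ 13.977 mcg/mL.
Difference ≈ 2.485 − 13.977 ≈ -11.492 mcg/mL.

-11.5 mcg/mL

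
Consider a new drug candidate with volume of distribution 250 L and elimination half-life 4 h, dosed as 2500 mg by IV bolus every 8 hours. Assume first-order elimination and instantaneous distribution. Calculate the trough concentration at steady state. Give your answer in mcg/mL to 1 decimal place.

3.3 mcg/mL

τ = 8 h = 2 half-lives, so f = (1/2)^2 = 0.25.
At steady state, R = 1/(1 − 0.25) = 4/3.
Single-dose peak C₀ = D/Vd = 2500/250 = 10 mcg/mL.
Steady-state peak Cmax,ss = C₀·R = 10 × 4/3 ≈ 13.333 mcg/mL.
Steady-state trough Cmin,ss = Cmax,ss·f ≈ 13.333 × 0.25 ≈ 3.333 mcg/mL.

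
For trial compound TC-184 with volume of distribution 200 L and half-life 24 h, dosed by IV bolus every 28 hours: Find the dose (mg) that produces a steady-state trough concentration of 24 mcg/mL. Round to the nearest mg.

τ/t½ = 28/24 ≈ 1.1667, so f = (1/2)^(28/24) ≈ 0.445449.
Cmin,ss = (D/Vd)·f/(1−f), so D = Cmin,ss·Vd·(1−f)/f.
D = 24 × 200 × (1−f)/f ≈ 24 × 200 × 1.24493 ≈ 5975.66 mg.

5976 mg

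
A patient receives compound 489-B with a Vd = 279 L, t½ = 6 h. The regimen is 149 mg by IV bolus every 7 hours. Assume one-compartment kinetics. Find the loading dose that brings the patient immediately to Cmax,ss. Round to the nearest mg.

269 mg

f = (1/2)^(7/6) ≈ 0.445449; accumulation ratio R = 1/(1−f) ≈ 1.80326.
Loading dose to hit Cmax,ss on first dose: D_load = D_maint·R ≈ 149 × 1.80326 ≈ 268.69 mg.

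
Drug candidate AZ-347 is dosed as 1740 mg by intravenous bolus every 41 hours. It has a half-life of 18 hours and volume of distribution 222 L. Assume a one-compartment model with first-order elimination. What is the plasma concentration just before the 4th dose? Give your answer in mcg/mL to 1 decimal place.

f = (1/2)^(τ/t½) = (1/2)^(41/18) ≈ 0.2062.
C₀ = D/Vd = 1740/222 ≈ 7.838 mcg/mL.
Before the 4th dose, 3 doses have been given. Superposition: Cmin = C₀·(f + f² + … + f^3).
≈ 7.838 × (0.2062 + 0.0425 + 0.0088) ≈ 7.838 × 0.2575 ≈ 2.018 mcg/mL.

2.0 mcg/mL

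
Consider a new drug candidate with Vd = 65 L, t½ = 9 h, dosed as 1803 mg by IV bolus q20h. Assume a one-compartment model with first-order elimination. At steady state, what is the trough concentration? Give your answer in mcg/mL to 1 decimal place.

k = ln2/t½ = ln2/9 ≈ 0.077016 h⁻¹; fraction remaining f = e^(−kτ) = e^(−0.077016×20) ≈ 0.2143.
At steady state, accumulation factor R = 1/(1 − e^(−kτ)) ≈ 1.2728.
Single-dose peak C₀ = D/Vd = 1803/65 ≈ 27.738 mcg/mL.
Steady-state peak Cmax,ss = C₀·R ≈ 27.738 × 1.2728 ≈ 35.305 mcg/mL.
One interval later, Cmin,ss = Cmax,ss·e^(−kτ) ≈ 35.305 × 0.2143 ≈ 7.566 mcg/mL.

7.6 mcg/mL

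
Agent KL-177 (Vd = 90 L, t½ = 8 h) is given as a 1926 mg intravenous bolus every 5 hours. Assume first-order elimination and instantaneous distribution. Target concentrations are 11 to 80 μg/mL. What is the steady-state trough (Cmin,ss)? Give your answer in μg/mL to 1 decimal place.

39.5 μg/mL

Over one 5-h interval, 5/8 ≈ 0.625 half-lives elapse, leaving f ≈ 0.6484 of each dose.
Each bolus raises the concentration by D/Vd = 1926/90 ≈ 21.400 μg/mL.
Steady-state trough Cmin,ss = C₀·f/(1−f) ≈ 21.400 × 0.6484/0.3516 ≈ 39.465 μg/mL.
Trough 39.5 μg/mL vs MEC 11 μg/mL: adequate.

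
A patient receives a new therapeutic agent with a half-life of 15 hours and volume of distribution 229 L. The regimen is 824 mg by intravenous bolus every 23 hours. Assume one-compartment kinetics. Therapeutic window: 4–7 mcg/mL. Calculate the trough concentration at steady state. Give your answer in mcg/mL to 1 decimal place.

k = ln2/t½ = ln2/15 ≈ 0.046210 h⁻¹; fraction remaining f = e^(−kτ) = e^(−0.046210×23) ≈ 0.3455.
Each bolus raises the concentration by D/Vd = 824/229 ≈ 3.598 mcg/mL.
Steady-state trough Cmin,ss = C₀·f/(1−f) ≈ 3.598 × 0.3455/0.6545 ≈ 1.899 mcg/mL.
Trough 1.9 mcg/mL vs MEC 4 mcg/mL: subtherapeutic.

1.9 mcg/mL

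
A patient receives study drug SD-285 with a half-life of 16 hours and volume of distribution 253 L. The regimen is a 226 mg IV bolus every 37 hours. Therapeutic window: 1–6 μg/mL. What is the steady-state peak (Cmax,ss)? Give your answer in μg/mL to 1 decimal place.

τ/t½ = 37/16 ≈ 2.3125, so fraction remaining f = (1/2)^(37/16) ≈ 0.2013.
At steady state, accumulation factor R = 1/(1 − e^(−kτ)) ≈ 1.2520.
Single-dose peak C₀ = D/Vd = 226/253 ≈ 0.893 μg/mL.
Steady-state peak Cmax,ss = C₀·R ≈ 0.893 × 1.2520 ≈ 1.118 μg/mL.
Peak 1.1 μg/mL vs MTC 6 μg/mL: below toxic threshold.

1.1 μg/mL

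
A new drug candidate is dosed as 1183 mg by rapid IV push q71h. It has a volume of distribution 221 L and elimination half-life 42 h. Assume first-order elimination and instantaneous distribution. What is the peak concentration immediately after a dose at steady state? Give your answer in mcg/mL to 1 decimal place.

k = ln2/t½ = ln2/42 ≈ 0.016504 h⁻¹; fraction remaining f = e^(−kτ) = e^(−0.016504×71) ≈ 0.3098.
Accumulation ratio R = 1/(1 − f) ≈ 1/0.6902 ≈ 1.4489.
Each bolus raises the concentration by D/Vd = 1183/221 ≈ 5.353 mcg/mL.
Cmax,ss = C₀/(1 − f) ≈ 5.353/0.6902 ≈ 7.756 mcg/mL.

7.8 mcg/mL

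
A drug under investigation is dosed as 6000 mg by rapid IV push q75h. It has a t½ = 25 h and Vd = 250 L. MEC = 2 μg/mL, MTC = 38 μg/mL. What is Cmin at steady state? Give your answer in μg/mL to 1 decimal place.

3.4 μg/mL

τ = 75 h = 3 half-lives, so f = (1/2)^3 = 0.125.
At steady state, R = 1/(1 − 0.125) = 8/7.
Single-dose peak C₀ = D/Vd = 6000/250 = 24 μg/mL.
Steady-state peak Cmax,ss = C₀·R = 24 × 8/7 ≈ 27.429 μg/mL.
Steady-state trough Cmin,ss = Cmax,ss·f ≈ 27.429 × 0.125 ≈ 3.429 μg/mL.
Trough 3.4 μg/mL vs MEC 2 μg/mL: adequate.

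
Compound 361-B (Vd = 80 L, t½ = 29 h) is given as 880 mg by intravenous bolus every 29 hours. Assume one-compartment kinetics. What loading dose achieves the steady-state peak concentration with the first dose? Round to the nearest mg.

1760 mg

f = (1/2)^(29/29) ≈ 0.500000; accumulation ratio R = 1/(1−f) ≈ 2.00000.
Loading dose to hit Cmax,ss on first dose: D_load = D_maint·R ≈ 880 × 2.00000 ≈ 1760.00 mg.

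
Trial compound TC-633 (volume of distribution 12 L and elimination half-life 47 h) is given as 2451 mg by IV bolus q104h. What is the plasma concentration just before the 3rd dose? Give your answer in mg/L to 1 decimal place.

53.6 mg/L

f = (1/2)^(τ/t½) = (1/2)^(104/47) ≈ 0.2157.
C₀ = D/Vd = 2451/12 ≈ 204.250 mg/L.
Before the 3rd dose, 2 doses have been given. Superposition: Cmin = C₀·(f + f²).
≈ 204.250 × (0.2157 + 0.0465) ≈ 204.250 × 0.2622 ≈ 53.554 mg/L.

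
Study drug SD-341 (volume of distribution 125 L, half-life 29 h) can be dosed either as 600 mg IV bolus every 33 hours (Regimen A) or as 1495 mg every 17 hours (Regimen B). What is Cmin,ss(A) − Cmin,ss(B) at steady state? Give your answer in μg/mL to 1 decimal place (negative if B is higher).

Regimen A: f = (1/2)^(33/29) ≈ 0.4544; Cmin,ss = (600/125)·f/(1−f) ≈ 3.998 μg/mL.
Regimen B: f = (1/2)^(17/29) ≈ 0.6661; Cmin,ss = (1495/125)·f/(1−f) ≈ 23.859 μg/mL.
Difference ≈ 3.998 − 23.859 ≈ -19.861 μg/mL.

-19.9 μg/mL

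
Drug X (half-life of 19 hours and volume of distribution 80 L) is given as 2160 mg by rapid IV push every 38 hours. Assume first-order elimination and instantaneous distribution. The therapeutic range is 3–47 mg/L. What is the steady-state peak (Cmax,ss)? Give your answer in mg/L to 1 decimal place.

The dosing interval is 2 half-lives, so f = 2^(−2) = 0.25.
Accumulation ratio R = 1/(1 − f) = 1/0.75 = 4/3.
Single-dose peak C₀ = D/Vd = 2160/80 = 27 mg/L.
Steady-state peak Cmax,ss = C₀·R = 27 × 4/3 ≈ 36.000 mg/L.
Peak 36.0 mg/L vs MTC 47 mg/L: below toxic threshold.

36.0 mg/L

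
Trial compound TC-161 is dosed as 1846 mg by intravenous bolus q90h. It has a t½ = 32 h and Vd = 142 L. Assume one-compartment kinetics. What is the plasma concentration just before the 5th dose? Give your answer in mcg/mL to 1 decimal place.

2.2 mcg/mL

f = (1/2)^(τ/t½) = (1/2)^(90/32) ≈ 0.1423.
C₀ = D/Vd = 1846/142 ≈ 13.000 mcg/mL.
Before the 5th dose, 4 doses have been given. Superposition: Cmin = C₀·(f + f² + … + f^4).
≈ 13.000 × (0.1423 + 0.0202 + 0.0029 + 0.0004) ≈ 13.000 × 0.1658 ≈ 2.155 mcg/mL.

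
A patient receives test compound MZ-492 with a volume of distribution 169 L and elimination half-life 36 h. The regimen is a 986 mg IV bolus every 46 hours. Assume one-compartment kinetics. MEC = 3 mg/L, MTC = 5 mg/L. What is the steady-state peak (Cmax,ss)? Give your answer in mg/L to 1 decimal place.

τ/t½ = 46/36 ≈ 1.2778, so fraction remaining f = (1/2)^(46/36) ≈ 0.4124.
At steady state, accumulation factor R = 1/(1 − e^(−kτ)) ≈ 1.7018.
Single-dose peak C₀ = D/Vd = 986/169 ≈ 5.834 mg/L.
Steady-state peak Cmax,ss = C₀·R ≈ 5.834 × 1.7018 ≈ 9.928 mg/L.
Peak 9.9 mg/L vs MTC 5 mg/L: exceeds toxic threshold.

9.9 mg/L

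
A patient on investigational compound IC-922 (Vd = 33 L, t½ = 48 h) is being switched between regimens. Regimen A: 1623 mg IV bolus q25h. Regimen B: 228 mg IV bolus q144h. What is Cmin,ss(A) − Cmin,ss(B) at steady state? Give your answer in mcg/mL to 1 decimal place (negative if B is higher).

Regimen A: f = (1/2)^(25/48) ≈ 0.6970; Cmin,ss = (1623/33)·f/(1−f) ≈ 113.134 mcg/mL.
Regimen B: f = (1/2)^(144/48) ≈ 0.1250; Cmin,ss = (228/33)·f/(1−f) ≈ 0.987 mcg/mL.
Difference ≈ 113.134 − 0.987 ≈ 112.147 mcg/mL.

112.1 mcg/mL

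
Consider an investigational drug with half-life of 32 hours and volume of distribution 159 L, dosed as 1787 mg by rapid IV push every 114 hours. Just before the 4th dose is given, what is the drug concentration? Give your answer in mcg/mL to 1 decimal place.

f = (1/2)^(τ/t½) = (1/2)^(114/32) ≈ 0.0846.
C₀ = D/Vd = 1787/159 ≈ 11.239 mcg/mL.
Before the 4th dose, 3 doses have been given. Superposition: Cmin = C₀·(f + f² + … + f^3).
≈ 11.239 × (0.0846 + 0.0072 + 0.0006) ≈ 11.239 × 0.0924 ≈ 1.038 mcg/mL.

1.0 mcg/mL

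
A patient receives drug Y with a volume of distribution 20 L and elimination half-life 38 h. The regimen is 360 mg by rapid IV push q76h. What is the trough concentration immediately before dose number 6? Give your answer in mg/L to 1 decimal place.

6.0 mg/L

f = (1/2)^(τ/t½) = (1/2)^(76/38) ≈ 0.2500.
C₀ = D/Vd = 360/20 ≈ 18.000 mg/L.
Before the 6th dose, 5 doses have been given. Superposition: Cmin = C₀·(f + f² + … + f^5).
≈ 18.000 × (0.2500 + 0.0625 + 0.0156 + 0.0039 + 0.0010) ≈ 18.000 × 0.3330 ≈ 5.994 mg/L.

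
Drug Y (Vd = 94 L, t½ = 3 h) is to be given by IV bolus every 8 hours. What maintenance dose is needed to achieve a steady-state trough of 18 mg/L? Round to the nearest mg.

τ/t½ = 8/3 ≈ 2.6667, so f = (1/2)^(8/3) ≈ 0.157490.
Cmin,ss = (D/Vd)·f/(1−f), so D = Cmin,ss·Vd·(1−f)/f.
D = 18 × 94 × (1−f)/f ≈ 18 × 94 × 5.34961 ≈ 9051.54 mg.

9052 mg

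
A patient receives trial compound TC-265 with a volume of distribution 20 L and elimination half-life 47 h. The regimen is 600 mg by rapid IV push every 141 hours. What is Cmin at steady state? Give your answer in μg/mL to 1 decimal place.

The dosing interval is 3 half-lives, so f = 2^(−3) = 0.125.
Accumulation ratio R = 1/(1 − f) = 1/0.875 = 8/7.
Single-dose peak C₀ = D/Vd = 600/20 = 30 μg/mL.
Steady-state peak Cmax,ss = C₀·R = 30 × 8/7 ≈ 34.286 μg/mL.
Steady-state trough Cmin,ss = Cmax,ss·f ≈ 34.286 × 0.125 ≈ 4.286 μg/mL.

4.3 μg/mL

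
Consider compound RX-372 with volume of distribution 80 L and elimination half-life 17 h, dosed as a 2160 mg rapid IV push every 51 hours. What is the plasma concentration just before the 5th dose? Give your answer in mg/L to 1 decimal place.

f = (1/2)^(τ/t½) = (1/2)^(51/17) ≈ 0.1250.
C₀ = D/Vd = 2160/80 ≈ 27.000 mg/L.
Before the 5th dose, 4 doses have been given. Superposition: Cmin = C₀·(f + f² + … + f^4).
≈ 27.000 × (0.1250 + 0.0156 + 0.0020 + 0.0002) ≈ 27.000 × 0.1428 ≈ 3.856 mg/L.

3.9 mg/L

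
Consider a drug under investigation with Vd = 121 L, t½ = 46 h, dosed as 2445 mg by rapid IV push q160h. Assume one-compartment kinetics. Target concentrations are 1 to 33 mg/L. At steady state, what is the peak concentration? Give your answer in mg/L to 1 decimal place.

Over one 160-h interval, 160/46 ≈ 3.4783 half-lives elapse, leaving f ≈ 0.0897 of each dose.
At steady state, accumulation factor R = 1/(1 − e^(−kτ)) ≈ 1.0985.
Each bolus raises the concentration by D/Vd = 2445/121 ≈ 20.207 mg/L.
Steady-state peak Cmax,ss = C₀·R ≈ 20.207 × 1.0985 ≈ 22.197 mg/L.
Peak 22.2 mg/L vs MTC 33 mg/L: below toxic threshold.

22.2 mg/L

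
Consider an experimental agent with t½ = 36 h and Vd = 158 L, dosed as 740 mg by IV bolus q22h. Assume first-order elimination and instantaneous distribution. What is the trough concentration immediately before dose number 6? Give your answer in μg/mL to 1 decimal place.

f = (1/2)^(τ/t½) = (1/2)^(22/36) ≈ 0.6547.
C₀ = D/Vd = 740/158 ≈ 4.684 μg/mL.
Before the 6th dose, 5 doses have been given. Superposition: Cmin = C₀·(f + f² + … + f^5).
≈ 4.684 × (0.6547 + 0.4286 + 0.2806 + 0.1837 + 0.1203) ≈ 4.684 × 1.6679 ≈ 7.812 μg/mL.

7.8 μg/mL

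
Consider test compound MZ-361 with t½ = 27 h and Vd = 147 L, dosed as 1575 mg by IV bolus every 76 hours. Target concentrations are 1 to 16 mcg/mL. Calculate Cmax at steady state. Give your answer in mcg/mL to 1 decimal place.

12.5 mcg/mL

k = ln2/t½ = ln2/27 ≈ 0.025672 h⁻¹; fraction remaining f = e^(−kτ) = e^(−0.025672×76) ≈ 0.1421.
At steady state, accumulation factor R = 1/(1 − e^(−kτ)) ≈ 1.1656.
Single-dose peak C₀ = D/Vd = 1575/147 ≈ 10.714 mcg/mL.
Steady-state peak Cmax,ss = C₀·R ≈ 10.714 × 1.1656 ≈ 12.488 mcg/mL.
Peak 12.5 mcg/mL vs MTC 16 mcg/mL: below toxic threshold.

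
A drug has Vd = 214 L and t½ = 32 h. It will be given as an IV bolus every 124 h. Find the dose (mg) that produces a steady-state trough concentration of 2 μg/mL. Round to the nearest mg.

τ/t½ = 124/32 ≈ 3.875, so f = (1/2)^(124/32) ≈ 0.068157.
Cmin,ss = (D/Vd)·f/(1−f), so D = Cmin,ss·Vd·(1−f)/f.
D = 2 × 214 × (1−f)/f ≈ 2 × 214 × 13.67201 ≈ 5851.62 mg.

5852 mg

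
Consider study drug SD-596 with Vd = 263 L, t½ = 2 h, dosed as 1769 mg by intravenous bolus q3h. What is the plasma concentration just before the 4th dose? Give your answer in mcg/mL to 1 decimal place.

3.5 mcg/mL

f = (1/2)^(τ/t½) = (1/2)^(3/2) ≈ 0.3536.
C₀ = D/Vd = 1769/263 ≈ 6.726 mcg/mL.
Before the 4th dose, 3 doses have been given. Superposition: Cmin = C₀·(f + f² + … + f^3).
≈ 6.726 × (0.3536 + 0.1250 + 0.0442) ≈ 6.726 × 0.5228 ≈ 3.516 mcg/mL.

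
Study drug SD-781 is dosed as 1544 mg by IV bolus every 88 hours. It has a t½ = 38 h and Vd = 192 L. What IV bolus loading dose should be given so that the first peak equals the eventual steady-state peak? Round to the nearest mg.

f = (1/2)^(88/38) ≈ 0.200853; accumulation ratio R = 1/(1−f) ≈ 1.25133.
Loading dose to hit Cmax,ss on first dose: D_load = D_maint·R ≈ 1544 × 1.25133 ≈ 1932.05 mg.

1932 mg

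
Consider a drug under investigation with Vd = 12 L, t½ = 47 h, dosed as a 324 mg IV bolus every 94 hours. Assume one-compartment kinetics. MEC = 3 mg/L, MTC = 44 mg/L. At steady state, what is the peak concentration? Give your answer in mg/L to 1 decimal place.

The dosing interval is 2 half-lives, so f = 2^(−2) = 0.25.
Accumulation ratio R = 1/(1 − f) = 1/0.75 = 4/3.
Single-dose peak C₀ = D/Vd = 324/12 = 27 mg/L.
Steady-state peak Cmax,ss = C₀·R = 27 × 4/3 ≈ 36.000 mg/L.
Peak 36.0 mg/L vs MTC 44 mg/L: below toxic threshold.

36.0 mg/L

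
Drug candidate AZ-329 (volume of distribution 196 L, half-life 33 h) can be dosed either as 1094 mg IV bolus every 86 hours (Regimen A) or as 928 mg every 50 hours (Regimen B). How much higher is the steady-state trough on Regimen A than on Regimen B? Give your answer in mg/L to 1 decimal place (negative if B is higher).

Regimen A: f = (1/2)^(86/33) ≈ 0.1642; Cmin,ss = (1094/196)·f/(1−f) ≈ 1.097 mg/L.
Regimen B: f = (1/2)^(50/33) ≈ 0.3499; Cmin,ss = (928/196)·f/(1−f) ≈ 2.548 mg/L.
Difference ≈ 1.097 − 2.548 ≈ -1.451 mg/L.

-1.5 mg/L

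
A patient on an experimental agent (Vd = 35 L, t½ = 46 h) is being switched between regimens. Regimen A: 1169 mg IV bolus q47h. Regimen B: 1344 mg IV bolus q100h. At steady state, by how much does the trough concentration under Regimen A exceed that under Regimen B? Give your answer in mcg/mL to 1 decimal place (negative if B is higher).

Regimen A: f = (1/2)^(47/46) ≈ 0.4925; Cmin,ss = (1169/35)·f/(1−f) ≈ 32.413 mcg/mL.
Regimen B: f = (1/2)^(100/46) ≈ 0.2216; Cmin,ss = (1344/35)·f/(1−f) ≈ 10.932 mcg/mL.
Difference ≈ 32.413 − 10.932 ≈ 21.481 mcg/mL.

21.5 mcg/mL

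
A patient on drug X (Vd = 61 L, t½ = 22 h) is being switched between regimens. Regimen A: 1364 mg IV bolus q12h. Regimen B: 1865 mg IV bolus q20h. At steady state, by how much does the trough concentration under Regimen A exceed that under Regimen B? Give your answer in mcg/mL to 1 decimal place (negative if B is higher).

Regimen A: f = (1/2)^(12/22) ≈ 0.6852; Cmin,ss = (1364/61)·f/(1−f) ≈ 48.671 mcg/mL.
Regimen B: f = (1/2)^(20/22) ≈ 0.5325; Cmin,ss = (1865/61)·f/(1−f) ≈ 34.825 mcg/mL.
Difference ≈ 48.671 − 34.825 ≈ 13.846 mcg/mL.

13.8 mcg/mL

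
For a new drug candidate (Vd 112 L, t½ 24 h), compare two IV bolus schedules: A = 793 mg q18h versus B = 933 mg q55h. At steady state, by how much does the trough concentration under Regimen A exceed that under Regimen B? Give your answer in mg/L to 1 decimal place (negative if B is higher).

Regimen A: f = (1/2)^(18/24) ≈ 0.5946; Cmin,ss = (793/112)·f/(1−f) ≈ 10.385 mg/L.
Regimen B: f = (1/2)^(55/24) ≈ 0.2042; Cmin,ss = (933/112)·f/(1−f) ≈ 2.138 mg/L.
Difference ≈ 10.385 − 2.138 ≈ 8.247 mg/L.

8.2 mg/L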